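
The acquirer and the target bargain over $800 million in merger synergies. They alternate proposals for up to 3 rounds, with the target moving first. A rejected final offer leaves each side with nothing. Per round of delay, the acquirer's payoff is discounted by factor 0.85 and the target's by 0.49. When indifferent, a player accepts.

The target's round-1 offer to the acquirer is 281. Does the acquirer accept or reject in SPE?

Reject

Round 3 (the target proposes): rejection yields 0 for the acquirer; the target offers 0 and keeps 800.
Round 2 (the acquirer proposes): the target can get 800 next round, worth 0.49 × 800 = 392 now, so the acquirer offers 392, keeping 408.
So by rejecting in round 1, the acquirer gets 408 next round, worth 0.85 × 408 = 346.8 now.
Offer 281 < 346.8, so the acquirer rejects.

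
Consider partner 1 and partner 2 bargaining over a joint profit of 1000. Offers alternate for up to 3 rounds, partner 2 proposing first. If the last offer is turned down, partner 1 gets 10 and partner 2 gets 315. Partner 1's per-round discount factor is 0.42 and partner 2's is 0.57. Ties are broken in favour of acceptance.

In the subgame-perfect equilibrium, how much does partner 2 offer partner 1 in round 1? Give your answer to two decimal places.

182.99

Solve by backward induction from round 3.
Round 3 (partner 2 proposes): partner 1 gets 10 if talks fail, so partner 2 offers 10 and keeps 990.
Round 2 (partner 1 proposes): partner 2 can get 990 next round, worth 0.57 × 990 = 564.3 now. Partner 1 offers 564.3 and keeps 1000 − 564.3 = 435.7.
Round 1 (partner 2 proposes): partner 1 can get 435.7 next round, worth 0.42 × 435.7 = 182.994 now. Partner 2 offers 182.994 and keeps 1000 − 182.994 = 817.006.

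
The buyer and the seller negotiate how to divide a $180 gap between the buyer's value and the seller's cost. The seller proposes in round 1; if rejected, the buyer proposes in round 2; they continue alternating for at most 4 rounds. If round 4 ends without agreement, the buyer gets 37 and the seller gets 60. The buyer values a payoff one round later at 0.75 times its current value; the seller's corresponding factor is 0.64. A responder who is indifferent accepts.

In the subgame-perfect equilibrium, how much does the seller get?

88.2

Round 4 (the buyer proposes): the seller gets 60 if talks fail, so the buyer offers 60 and keeps 120.
Round 3 (the seller proposes): the buyer can get 120 next round, worth 0.75 × 120 = 90 now; the seller offers that and keeps 90.
Round 2 (the buyer proposes): the seller can get 90 next round, worth 0.64 × 90 = 57.6 now; the buyer offers that and keeps 122.4.
Round 1 (the seller proposes): the buyer can get 122.4 next round, worth 0.75 × 122.4 = 91.8 now, so the seller offers 91.8, keeping 88.2.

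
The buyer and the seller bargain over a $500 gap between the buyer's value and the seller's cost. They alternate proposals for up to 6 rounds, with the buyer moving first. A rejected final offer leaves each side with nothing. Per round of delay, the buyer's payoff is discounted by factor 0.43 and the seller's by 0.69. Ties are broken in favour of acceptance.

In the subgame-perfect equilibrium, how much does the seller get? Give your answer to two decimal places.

285.37

Work backward from the last round.
Round 6 (the seller proposes): rejection yields 0 for the buyer; the seller offers 0 and keeps 500.
Round 5 (the buyer proposes): the seller can get 500 next round, worth 0.69 × 500 = 345 now. The buyer offers 345 and keeps 500 − 345 = 155.
Round 4 (the seller proposes): the buyer can get 155 next round, worth 0.43 × 155 = 66.65 now, so the seller offers 66.65, keeping 433.35.
Round 3 (the buyer proposes): the seller can get 433.35 next round, worth 0.69 × 433.35 = 299.0115 now. The buyer offers 299.0115 and keeps 500 − 299.0115 = 200.9885.
Round 2 (the seller proposes): the buyer can get 200.9885 next round, worth 0.43 × 200.9885 = 86.425055 now; the seller offers that and keeps 413.574945.
Round 1 (the buyer proposes): the seller can get 413.574945 next round, worth 0.69 × 413.574945 = 285.36671205 now; the buyer offers that and keeps 214.63328795.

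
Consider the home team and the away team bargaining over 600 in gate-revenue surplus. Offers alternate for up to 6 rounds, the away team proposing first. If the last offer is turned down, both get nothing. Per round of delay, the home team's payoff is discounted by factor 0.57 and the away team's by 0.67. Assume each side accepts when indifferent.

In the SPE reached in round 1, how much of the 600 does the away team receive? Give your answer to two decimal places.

Round 6 (the home team proposes): the away team will accept anything ≥ 0, so the home team offers 0 and keeps 600.
Round 5 (the away team proposes): the home team can get 600 next round, worth 0.57 × 600 = 342 now; the away team offers that and keeps 258.
Round 4 (the home team proposes): the away team can get 258 next round, worth 0.67 × 258 = 172.86 now, so the home team offers 172.86, keeping 427.14.
Round 3 (the away team proposes): the home team can get 427.14 next round, worth 0.57 × 427.14 = 243.4698 now, so the away team offers 243.4698, keeping 356.5302.
Round 2 (the home team proposes): the away team can get 356.5302 next round, worth 0.67 × 356.5302 = 238.875234 now; the home team offers that and keeps 361.124766.
Round 1 (the away team proposes): the home team can get 361.124766 next round, worth 0.57 × 361.124766 = 205.84111662 now. The away team offers 205.84111662 and keeps 600 − 205.84111662 = 394.15888338.

394.16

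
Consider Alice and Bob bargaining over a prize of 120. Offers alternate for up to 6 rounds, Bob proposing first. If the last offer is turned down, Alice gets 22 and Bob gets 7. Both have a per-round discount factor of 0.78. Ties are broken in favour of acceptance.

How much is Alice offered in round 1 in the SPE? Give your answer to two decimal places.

Round 6 (Alice proposes): Bob gets 7 if talks fail, so Alice offers 7 and keeps 113.
Round 5 (Bob proposes): Alice can get 113 next round, worth 0.78 × 113 = 88.14 now. Bob offers 88.14 and keeps 120 − 88.14 = 31.86.
Round 4 (Alice proposes): Bob can get 31.86 next round, worth 0.78 × 31.86 = 24.8508 now; Alice offers that and keeps 95.1492.
Round 3 (Bob proposes): Alice can get 95.1492 next round, worth 0.78 × 95.1492 = 74.216376 now. Bob offers 74.216376 and keeps 120 − 74.216376 = 45.783624.
Round 2 (Alice proposes): Bob can get 45.783624 next round, worth 0.78 × 45.783624 = 35.71122672 now. Alice offers 35.71122672 and keeps 120 − 35.71122672 = 84.28877328.
Round 1 (Bob proposes): Alice can get 84.28877328 next round, worth 0.78 × 84.28877328 = 65.7452431584 now. Bob offers 65.7452431584 and keeps 120 − 65.7452431584 = 54.2547568416.

65.75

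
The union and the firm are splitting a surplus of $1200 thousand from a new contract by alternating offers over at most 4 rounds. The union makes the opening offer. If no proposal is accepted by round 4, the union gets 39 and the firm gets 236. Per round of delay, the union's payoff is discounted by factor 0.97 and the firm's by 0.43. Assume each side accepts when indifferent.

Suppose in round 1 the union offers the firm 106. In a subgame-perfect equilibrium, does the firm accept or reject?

Work out the firm's continuation value if the offer is rejected.
Round 4 (the firm proposes): the union gets 39 if talks fail, so the firm offers 39 and keeps 1161.
Round 3 (the union proposes): the firm can get 1161 next round, worth 0.43 × 1161 = 499.23 now; the union offers that and keeps 700.77.
Round 2 (the firm proposes): the union can get 700.77 next round, worth 0.97 × 700.77 = 679.7469 now, so the firm offers 679.7469, keeping 520.2531.
So by rejecting in round 1, the firm gets 520.2531 next round, worth 0.43 × 520.2531 = 223.708833 now.
Offer 106 < 223.708833, so the firm rejects.

Reject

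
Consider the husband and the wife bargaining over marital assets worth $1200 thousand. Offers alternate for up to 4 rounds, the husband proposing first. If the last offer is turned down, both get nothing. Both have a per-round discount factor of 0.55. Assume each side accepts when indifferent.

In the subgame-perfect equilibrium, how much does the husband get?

Round 4 (the wife proposes): rejection yields 0 for the husband; the wife offers 0 and keeps 1200.
Round 3 (the husband proposes): the wife can get 1200 next round, worth 0.55 × 1200 = 660 now; the husband offers that and keeps 540.
Round 2 (the wife proposes): the husband can get 540 next round, worth 0.55 × 540 = 297 now, so the wife offers 297, keeping 903.
Round 1 (the husband proposes): the wife can get 903 next round, worth 0.55 × 903 = 496.65 now. The husband offers 496.65 and keeps 1200 − 496.65 = 703.35.

703.35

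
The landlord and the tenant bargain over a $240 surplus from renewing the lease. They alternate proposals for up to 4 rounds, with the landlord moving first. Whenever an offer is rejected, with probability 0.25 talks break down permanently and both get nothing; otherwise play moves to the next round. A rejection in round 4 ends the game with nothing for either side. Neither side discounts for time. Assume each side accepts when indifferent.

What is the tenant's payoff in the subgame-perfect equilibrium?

146.25

Round 4 (the tenant proposes): rejection yields 0 for the landlord; the tenant offers 0 and keeps 240.
Round 3 (the landlord proposes): rejecting gives the tenant an expected 0.75 × 240 = 180; the landlord offers that and keeps 60.
Round 2 (the tenant proposes): rejecting gives the landlord an expected 0.75 × 60 = 45, so the tenant offers 45, keeping 195.
Round 1 (the landlord proposes): rejecting gives the tenant an expected 0.75 × 195 = 146.25; the landlord offers that and keeps 93.75.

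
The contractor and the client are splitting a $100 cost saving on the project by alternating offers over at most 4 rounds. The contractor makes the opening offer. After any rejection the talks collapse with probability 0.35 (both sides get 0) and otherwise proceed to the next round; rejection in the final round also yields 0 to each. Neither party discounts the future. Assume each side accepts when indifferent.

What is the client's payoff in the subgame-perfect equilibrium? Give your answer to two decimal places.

50.21

Round 4 (the client proposes): rejection yields 0 for the contractor; the client offers 0 and keeps 100.
Round 3 (the contractor proposes): rejecting gives the client an expected 0.65 × 100 = 65; the contractor offers that and keeps 35.
Round 2 (the client proposes): rejecting gives the contractor an expected 0.65 × 35 = 22.75. The client offers 22.75 and keeps 100 − 22.75 = 77.25.
Round 1 (the contractor proposes): rejecting gives the client an expected 0.65 × 77.25 = 50.2125. The contractor offers 50.2125 and keeps 100 − 50.2125 = 49.7875.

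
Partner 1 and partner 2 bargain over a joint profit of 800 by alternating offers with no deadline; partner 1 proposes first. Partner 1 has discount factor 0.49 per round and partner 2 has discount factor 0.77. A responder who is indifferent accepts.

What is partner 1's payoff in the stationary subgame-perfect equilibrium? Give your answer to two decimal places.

When partner 1 proposes, partner 2 accepts any offer worth at least 0.77 times what partner 2 would get by proposing next round; and vice versa.
This gives x = 800 − 0.77y and y = 800 − 0.49x, where x and y are each side's share when it proposes.
Hence (1 − 0.77·0.49)x = 800(1 − 0.77), i.e. 0.6227·x = 184.
x ≈ 295.4874; partner 2's share is 800 − x ≈ 504.5126.

295.49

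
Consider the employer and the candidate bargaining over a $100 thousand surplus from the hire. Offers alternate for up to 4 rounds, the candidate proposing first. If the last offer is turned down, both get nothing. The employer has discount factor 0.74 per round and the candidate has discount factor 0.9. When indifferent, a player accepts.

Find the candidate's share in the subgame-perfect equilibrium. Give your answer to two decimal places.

43.32

Work backward from the last round.
Round 4 (the employer proposes): rejection yields 0 for the candidate; the employer offers 0 and keeps 100.
Round 3 (the candidate proposes): the employer can get 100 next round, worth 0.74 × 100 = 74 now; the candidate offers that and keeps 26.
Round 2 (the employer proposes): the candidate can get 26 next round, worth 0.9 × 26 = 23.4 now, so the employer offers 23.4, keeping 76.6.
Round 1 (the candidate proposes): the employer can get 76.6 next round, worth 0.74 × 76.6 = 56.684 now, so the candidate offers 56.684, keeping 43.316.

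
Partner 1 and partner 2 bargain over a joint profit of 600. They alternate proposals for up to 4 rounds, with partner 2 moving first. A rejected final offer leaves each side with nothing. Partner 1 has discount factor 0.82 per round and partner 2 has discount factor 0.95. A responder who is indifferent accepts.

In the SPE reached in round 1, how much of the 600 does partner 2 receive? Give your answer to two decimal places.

192.13

Round 4 (partner 1 proposes): partner 2 will accept anything ≥ 0, so partner 1 offers 0 and keeps 600.
Round 3 (partner 2 proposes): partner 1 can get 600 next round, worth 0.82 × 600 = 492 now; partner 2 offers that and keeps 108.
Round 2 (partner 1 proposes): partner 2 can get 108 next round, worth 0.95 × 108 = 102.6 now; partner 1 offers that and keeps 497.4.
Round 1 (partner 2 proposes): partner 1 can get 497.4 next round, worth 0.82 × 497.4 = 407.868 now, so partner 2 offers 407.868, keeping 192.132.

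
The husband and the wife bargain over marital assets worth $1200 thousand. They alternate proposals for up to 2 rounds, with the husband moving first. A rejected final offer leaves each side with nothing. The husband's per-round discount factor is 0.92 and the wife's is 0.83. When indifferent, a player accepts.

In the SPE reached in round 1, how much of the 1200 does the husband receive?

Round 2 (the wife proposes): rejection yields 0 for the husband; the wife offers 0 and keeps 1200.
Round 1 (the husband proposes): the wife can get 1200 next round, worth 0.83 × 1200 = 996 now. The husband offers 996 and keeps 1200 − 996 = 204.

204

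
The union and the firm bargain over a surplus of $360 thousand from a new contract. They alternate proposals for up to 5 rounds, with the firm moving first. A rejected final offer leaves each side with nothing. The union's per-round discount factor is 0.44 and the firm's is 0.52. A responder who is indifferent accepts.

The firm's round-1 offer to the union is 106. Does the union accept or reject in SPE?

Accept

Round 5 (the firm proposes): the union will accept anything ≥ 0, so the firm offers 0 and keeps 360.
Round 4 (the union proposes): the firm can get 360 next round, worth 0.52 × 360 = 187.2 now; the union offers that and keeps 172.8.
Round 3 (the firm proposes): the union can get 172.8 next round, worth 0.44 × 172.8 = 76.032 now. The firm offers 76.032 and keeps 360 − 76.032 = 283.968.
Round 2 (the union proposes): the firm can get 283.968 next round, worth 0.52 × 283.968 = 147.66336 now; the union offers that and keeps 212.33664.
So by rejecting in round 1, the union gets 212.33664 next round, worth 0.44 × 212.33664 = 93.4281216 now.
Offer 106 ≥ 93.4281216, so the union accepts.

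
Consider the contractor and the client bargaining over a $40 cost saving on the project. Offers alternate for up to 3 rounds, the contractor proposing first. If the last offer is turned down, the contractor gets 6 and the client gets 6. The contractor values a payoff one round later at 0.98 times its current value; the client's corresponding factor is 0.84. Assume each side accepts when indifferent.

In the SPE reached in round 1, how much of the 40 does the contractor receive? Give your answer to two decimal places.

34.39

Round 3 (the contractor proposes): the client gets 6 if talks fail, so the contractor offers 6 and keeps 34.
Round 2 (the client proposes): the contractor can get 34 next round, worth 0.98 × 34 = 33.32 now, so the client offers 33.32, keeping 6.68.
Round 1 (the contractor proposes): the client can get 6.68 next round, worth 0.84 × 6.68 = 5.6112 now. The contractor offers 5.6112 and keeps 40 − 5.6112 = 34.3888.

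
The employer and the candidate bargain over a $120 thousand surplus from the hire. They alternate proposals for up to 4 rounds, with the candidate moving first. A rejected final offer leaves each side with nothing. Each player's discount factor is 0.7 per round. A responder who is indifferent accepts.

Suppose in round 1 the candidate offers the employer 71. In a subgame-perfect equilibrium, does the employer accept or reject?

Accept

Round 4 (the employer proposes): the candidate will accept anything ≥ 0, so the employer offers 0 and keeps 120.
Round 3 (the candidate proposes): the employer can get 120 next round, worth 0.7 × 120 = 84 now; the candidate offers that and keeps 36.
Round 2 (the employer proposes): the candidate can get 36 next round, worth 0.7 × 36 = 25.2 now. The employer offers 25.2 and keeps 120 − 25.2 = 94.8.
So by rejecting in round 1, the employer gets 94.8 next round, worth 0.7 × 94.8 = 66.36 now.
Offer 71 ≥ 66.36, so the employer accepts.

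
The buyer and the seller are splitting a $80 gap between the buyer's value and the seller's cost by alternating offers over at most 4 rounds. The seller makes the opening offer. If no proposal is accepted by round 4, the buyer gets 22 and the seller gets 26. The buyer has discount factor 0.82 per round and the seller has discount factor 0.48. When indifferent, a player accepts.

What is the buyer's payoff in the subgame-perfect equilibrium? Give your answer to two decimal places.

Solve by backward induction from round 4.
Round 4 (the buyer proposes): the seller gets 26 if talks fail, so the buyer offers 26 and keeps 54.
Round 3 (the seller proposes): the buyer can get 54 next round, worth 0.82 × 54 = 44.28 now. The seller offers 44.28 and keeps 80 − 44.28 = 35.72.
Round 2 (the buyer proposes): the seller can get 35.72 next round, worth 0.48 × 35.72 = 17.1456 now. The buyer offers 17.1456 and keeps 80 − 17.1456 = 62.8544.
Round 1 (the seller proposes): the buyer can get 62.8544 next round, worth 0.82 × 62.8544 = 51.540608 now. The seller offers 51.540608 and keeps 80 − 51.540608 = 28.459392.

51.54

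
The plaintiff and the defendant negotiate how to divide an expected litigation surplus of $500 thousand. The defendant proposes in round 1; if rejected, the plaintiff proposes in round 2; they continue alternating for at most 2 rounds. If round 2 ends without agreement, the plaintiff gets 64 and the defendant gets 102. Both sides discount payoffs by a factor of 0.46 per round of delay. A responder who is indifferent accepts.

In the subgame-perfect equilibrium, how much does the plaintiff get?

Round 2 (the plaintiff proposes): the defendant gets 102 if talks fail, so the plaintiff offers 102 and keeps 398.
Round 1 (the defendant proposes): the plaintiff can get 398 next round, worth 0.46 × 398 = 183.08 now; the defendant offers that and keeps 316.92.

183.08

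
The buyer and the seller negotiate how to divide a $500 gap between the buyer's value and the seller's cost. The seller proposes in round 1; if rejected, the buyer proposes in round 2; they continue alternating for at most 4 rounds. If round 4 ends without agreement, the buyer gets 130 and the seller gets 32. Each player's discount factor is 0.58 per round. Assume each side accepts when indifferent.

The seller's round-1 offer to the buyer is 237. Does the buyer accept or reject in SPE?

Work out the buyer's continuation value if the offer is rejected.
Round 4 (the buyer proposes): the seller gets 32 if talks fail, so the buyer offers 32 and keeps 468.
Round 3 (the seller proposes): the buyer can get 468 next round, worth 0.58 × 468 = 271.44 now; the seller offers that and keeps 228.56.
Round 2 (the buyer proposes): the seller can get 228.56 next round, worth 0.58 × 228.56 = 132.5648 now; the buyer offers that and keeps 367.4352.
So by rejecting in round 1, the buyer gets 367.4352 next round, worth 0.58 × 367.4352 = 213.112416 now.
Offer 237 ≥ 213.112416, so the buyer accepts.

Accept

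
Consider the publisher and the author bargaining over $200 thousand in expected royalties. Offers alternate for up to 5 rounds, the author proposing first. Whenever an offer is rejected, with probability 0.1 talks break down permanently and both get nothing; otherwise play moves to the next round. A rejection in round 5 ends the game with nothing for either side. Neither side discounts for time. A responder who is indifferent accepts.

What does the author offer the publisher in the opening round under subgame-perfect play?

Round 5 (the author proposes): rejection yields 0 for the publisher; the author offers 0 and keeps 200.
Round 4 (the publisher proposes): rejecting gives the author an expected 0.9 × 200 = 180; the publisher offers that and keeps 20.
Round 3 (the author proposes): rejecting gives the publisher an expected 0.9 × 20 = 18, so the author offers 18, keeping 182.
Round 2 (the publisher proposes): rejecting gives the author an expected 0.9 × 182 = 163.8, so the publisher offers 163.8, keeping 36.2.
Round 1 (the author proposes): rejecting gives the publisher an expected 0.9 × 36.2 = 32.58. The author offers 32.58 and keeps 200 − 32.58 = 167.42.

32.58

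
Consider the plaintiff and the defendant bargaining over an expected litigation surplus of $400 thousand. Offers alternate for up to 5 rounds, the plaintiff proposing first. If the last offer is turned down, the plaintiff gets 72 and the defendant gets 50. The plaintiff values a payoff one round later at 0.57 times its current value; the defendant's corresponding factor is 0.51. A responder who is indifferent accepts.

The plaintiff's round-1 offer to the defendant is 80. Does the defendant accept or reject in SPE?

Work out the defendant's continuation value if the offer is rejected.
Round 5 (the plaintiff proposes): the defendant gets 50 if talks fail, so the plaintiff offers 50 and keeps 350.
Round 4 (the defendant proposes): the plaintiff can get 350 next round, worth 0.57 × 350 = 199.5 now, so the defendant offers 199.5, keeping 200.5.
Round 3 (the plaintiff proposes): the defendant can get 200.5 next round, worth 0.51 × 200.5 = 102.255 now; the plaintiff offers that and keeps 297.745.
Round 2 (the defendant proposes): the plaintiff can get 297.745 next round, worth 0.57 × 297.745 = 169.71465 now, so the defendant offers 169.71465, keeping 230.28535.
So by rejecting in round 1, the defendant gets 230.28535 next round, worth 0.51 × 230.28535 = 117.4455285 now.
Offer 80 < 117.4455285, so the defendant rejects.

Reject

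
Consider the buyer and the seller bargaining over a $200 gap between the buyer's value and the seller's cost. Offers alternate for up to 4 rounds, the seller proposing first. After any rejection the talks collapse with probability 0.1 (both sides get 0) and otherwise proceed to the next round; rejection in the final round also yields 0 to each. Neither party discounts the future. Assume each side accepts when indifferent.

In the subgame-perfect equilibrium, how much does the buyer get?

Round 4 (the buyer proposes): rejection yields 0 for the seller; the buyer offers 0 and keeps 200.
Round 3 (the seller proposes): rejecting gives the buyer an expected 0.9 × 200 = 180, so the seller offers 180, keeping 20.
Round 2 (the buyer proposes): rejecting gives the seller an expected 0.9 × 20 = 18. The buyer offers 18 and keeps 200 − 18 = 182.
Round 1 (the seller proposes): rejecting gives the buyer an expected 0.9 × 182 = 163.8, so the seller offers 163.8, keeping 36.2.

163.8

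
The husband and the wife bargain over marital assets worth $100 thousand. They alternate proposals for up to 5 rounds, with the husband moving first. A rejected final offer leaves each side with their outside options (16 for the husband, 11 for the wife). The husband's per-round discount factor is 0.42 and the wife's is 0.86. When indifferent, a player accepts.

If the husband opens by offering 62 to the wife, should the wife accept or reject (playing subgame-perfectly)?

Reject

Work out the wife's continuation value if the offer is rejected.
Round 5 (the husband proposes): the wife gets 11 if talks fail, so the husband offers 11 and keeps 89.
Round 4 (the wife proposes): the husband can get 89 next round, worth 0.42 × 89 = 37.38 now; the wife offers that and keeps 62.62.
Round 3 (the husband proposes): the wife can get 62.62 next round, worth 0.86 × 62.62 = 53.8532 now; the husband offers that and keeps 46.1468.
Round 2 (the wife proposes): the husband can get 46.1468 next round, worth 0.42 × 46.1468 = 19.381656 now; the wife offers that and keeps 80.618344.
So by rejecting in round 1, the wife gets 80.618344 next round, worth 0.86 × 80.618344 = 69.33177584 now.
Offer 62 < 69.33177584, so the wife rejects.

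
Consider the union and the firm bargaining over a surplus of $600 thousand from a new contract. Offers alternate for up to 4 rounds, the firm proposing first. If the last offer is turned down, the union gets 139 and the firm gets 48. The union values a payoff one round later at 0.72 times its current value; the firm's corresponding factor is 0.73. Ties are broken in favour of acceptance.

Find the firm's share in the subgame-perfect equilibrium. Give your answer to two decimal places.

Round 4 (the union proposes): the firm gets 48 if talks fail, so the union offers 48 and keeps 552.
Round 3 (the firm proposes): the union can get 552 next round, worth 0.72 × 552 = 397.44 now, so the firm offers 397.44, keeping 202.56.
Round 2 (the union proposes): the firm can get 202.56 next round, worth 0.73 × 202.56 = 147.8688 now; the union offers that and keeps 452.1312.
Round 1 (the firm proposes): the union can get 452.1312 next round, worth 0.72 × 452.1312 = 325.534464 now; the firm offers that and keeps 274.465536.

274.47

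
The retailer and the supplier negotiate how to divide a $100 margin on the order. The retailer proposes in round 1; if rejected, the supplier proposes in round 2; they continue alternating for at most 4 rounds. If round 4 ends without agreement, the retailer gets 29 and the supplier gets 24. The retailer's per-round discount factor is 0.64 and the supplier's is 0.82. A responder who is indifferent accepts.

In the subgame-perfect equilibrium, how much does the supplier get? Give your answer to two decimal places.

Round 4 (the supplier proposes): the retailer gets 29 if talks fail, so the supplier offers 29 and keeps 71.
Round 3 (the retailer proposes): the supplier can get 71 next round, worth 0.82 × 71 = 58.22 now. The retailer offers 58.22 and keeps 100 − 58.22 = 41.78.
Round 2 (the supplier proposes): the retailer can get 41.78 next round, worth 0.64 × 41.78 = 26.7392 now. The supplier offers 26.7392 and keeps 100 − 26.7392 = 73.2608.
Round 1 (the retailer proposes): the supplier can get 73.2608 next round, worth 0.82 × 73.2608 = 60.073856 now, so the retailer offers 60.073856, keeping 39.926144.

60.07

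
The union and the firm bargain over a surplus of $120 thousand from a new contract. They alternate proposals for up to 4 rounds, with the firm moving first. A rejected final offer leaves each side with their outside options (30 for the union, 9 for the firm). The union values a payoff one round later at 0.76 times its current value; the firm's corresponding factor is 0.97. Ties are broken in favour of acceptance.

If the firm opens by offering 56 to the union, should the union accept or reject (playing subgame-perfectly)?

Reject

Round 4 (the union proposes): the firm gets 9 if talks fail, so the union offers 9 and keeps 111.
Round 3 (the firm proposes): the union can get 111 next round, worth 0.76 × 111 = 84.36 now, so the firm offers 84.36, keeping 35.64.
Round 2 (the union proposes): the firm can get 35.64 next round, worth 0.97 × 35.64 = 34.5708 now, so the union offers 34.5708, keeping 85.4292.
So by rejecting in round 1, the union gets 85.4292 next round, worth 0.76 × 85.4292 = 64.926192 now.
Offer 56 < 64.926192, so the union rejects.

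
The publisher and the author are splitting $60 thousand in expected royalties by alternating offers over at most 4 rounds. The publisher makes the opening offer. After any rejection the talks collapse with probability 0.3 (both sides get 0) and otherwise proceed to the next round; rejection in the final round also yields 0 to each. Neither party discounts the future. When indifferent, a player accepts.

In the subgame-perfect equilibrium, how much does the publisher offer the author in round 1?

By backward induction:
Round 4 (the author proposes): the publisher will accept anything ≥ 0, so the author offers 0 and keeps 60.
Round 3 (the publisher proposes): rejecting gives the author an expected 0.7 × 60 = 42; the publisher offers that and keeps 18.
Round 2 (the author proposes): rejecting gives the publisher an expected 0.7 × 18 = 12.6, so the author offers 12.6, keeping 47.4.
Round 1 (the publisher proposes): rejecting gives the author an expected 0.7 × 47.4 = 33.18; the publisher offers that and keeps 26.82.

33.18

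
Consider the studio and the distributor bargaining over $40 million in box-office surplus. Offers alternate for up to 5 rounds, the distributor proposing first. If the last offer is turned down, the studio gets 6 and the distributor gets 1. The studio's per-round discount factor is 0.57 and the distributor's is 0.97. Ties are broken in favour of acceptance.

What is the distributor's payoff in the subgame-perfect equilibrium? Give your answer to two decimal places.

Round 5 (the distributor proposes): the studio gets 6 if talks fail, so the distributor offers 6 and keeps 34.
Round 4 (the studio proposes): the distributor can get 34 next round, worth 0.97 × 34 = 32.98 now; the studio offers that and keeps 7.02.
Round 3 (the distributor proposes): the studio can get 7.02 next round, worth 0.57 × 7.02 = 4.0014 now; the distributor offers that and keeps 35.9986.
Round 2 (the studio proposes): the distributor can get 35.9986 next round, worth 0.97 × 35.9986 = 34.918642 now; the studio offers that and keeps 5.081358.
Round 1 (the distributor proposes): the studio can get 5.081358 next round, worth 0.57 × 5.081358 = 2.89637406 now. The distributor offers 2.89637406 and keeps 40 − 2.89637406 = 37.10362594.

37.10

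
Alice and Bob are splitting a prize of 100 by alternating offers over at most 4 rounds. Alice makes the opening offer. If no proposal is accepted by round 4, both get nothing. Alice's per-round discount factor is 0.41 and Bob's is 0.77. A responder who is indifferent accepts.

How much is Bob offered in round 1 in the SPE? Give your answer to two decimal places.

69.74

Round 4 (Bob proposes): rejection yields 0 for Alice; Bob offers 0 and keeps 100.
Round 3 (Alice proposes): Bob can get 100 next round, worth 0.77 × 100 = 77 now. Alice offers 77 and keeps 100 − 77 = 23.
Round 2 (Bob proposes): Alice can get 23 next round, worth 0.41 × 23 = 9.43 now, so Bob offers 9.43, keeping 90.57.
Round 1 (Alice proposes): Bob can get 90.57 next round, worth 0.77 × 90.57 = 69.7389 now. Alice offers 69.7389 and keeps 100 − 69.7389 = 30.2611.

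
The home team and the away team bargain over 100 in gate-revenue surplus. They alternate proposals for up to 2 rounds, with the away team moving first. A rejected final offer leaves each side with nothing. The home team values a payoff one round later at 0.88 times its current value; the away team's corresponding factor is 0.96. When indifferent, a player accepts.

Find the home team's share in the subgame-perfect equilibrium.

Round 2 (the home team proposes): rejection yields 0 for the away team; the home team offers 0 and keeps 100.
Round 1 (the away team proposes): the home team can get 100 next round, worth 0.88 × 100 = 88 now; the away team offers that and keeps 12.

88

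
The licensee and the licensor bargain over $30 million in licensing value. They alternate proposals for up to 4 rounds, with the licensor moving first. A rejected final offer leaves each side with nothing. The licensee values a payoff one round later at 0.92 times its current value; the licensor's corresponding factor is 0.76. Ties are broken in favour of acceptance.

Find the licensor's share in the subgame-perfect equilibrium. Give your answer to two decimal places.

4.08

Round 4 (the licensee proposes): rejection yields 0 for the licensor; the licensee offers 0 and keeps 30.
Round 3 (the licensor proposes): the licensee can get 30 next round, worth 0.92 × 30 = 27.6 now; the licensor offers that and keeps 2.4.
Round 2 (the licensee proposes): the licensor can get 2.4 next round, worth 0.76 × 2.4 = 1.824 now; the licensee offers that and keeps 28.176.
Round 1 (the licensor proposes): the licensee can get 28.176 next round, worth 0.92 × 28.176 = 25.92192 now, so the licensor offers 25.92192, keeping 4.07808.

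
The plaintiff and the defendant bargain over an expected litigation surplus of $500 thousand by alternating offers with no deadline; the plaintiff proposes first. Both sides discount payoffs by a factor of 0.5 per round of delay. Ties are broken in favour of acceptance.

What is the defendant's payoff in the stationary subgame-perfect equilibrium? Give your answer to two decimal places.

166.67

In a stationary SPE each proposer offers the other exactly their discounted continuation value.
If the plaintiff keeps x when proposing and the defendant keeps y when proposing, then x = 500 − 0.5y and y = 500 − 0.5x.
Solving: x = 500(1 − 0.5) / (1 − 0.5·0.5) = 250 / 0.75 ≈ 333.3333.
The defendant gets 500 − 333.3333 ≈ 166.6667.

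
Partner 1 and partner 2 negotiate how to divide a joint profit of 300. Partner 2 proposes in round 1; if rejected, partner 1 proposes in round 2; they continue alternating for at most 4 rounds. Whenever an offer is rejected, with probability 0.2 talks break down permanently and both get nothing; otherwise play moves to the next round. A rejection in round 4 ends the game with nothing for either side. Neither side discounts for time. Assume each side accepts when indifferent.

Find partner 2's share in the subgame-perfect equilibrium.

98.4

By backward induction:
Round 4 (partner 1 proposes): rejection yields 0 for partner 2; partner 1 offers 0 and keeps 300.
Round 3 (partner 2 proposes): rejecting gives partner 1 an expected 0.8 × 300 = 240; partner 2 offers that and keeps 60.
Round 2 (partner 1 proposes): rejecting gives partner 2 an expected 0.8 × 60 = 48; partner 1 offers that and keeps 252.
Round 1 (partner 2 proposes): rejecting gives partner 1 an expected 0.8 × 252 = 201.6; partner 2 offers that and keeps 98.4.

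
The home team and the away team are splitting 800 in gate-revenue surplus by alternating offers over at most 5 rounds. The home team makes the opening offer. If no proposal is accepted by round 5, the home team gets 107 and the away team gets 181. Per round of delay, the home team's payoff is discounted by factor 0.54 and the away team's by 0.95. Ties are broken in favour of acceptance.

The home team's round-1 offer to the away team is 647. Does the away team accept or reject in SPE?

Round 5 (the home team proposes): the away team gets 181 if talks fail, so the home team offers 181 and keeps 619.
Round 4 (the away team proposes): the home team can get 619 next round, worth 0.54 × 619 = 334.26 now, so the away team offers 334.26, keeping 465.74.
Round 3 (the home team proposes): the away team can get 465.74 next round, worth 0.95 × 465.74 = 442.453 now; the home team offers that and keeps 357.547.
Round 2 (the away team proposes): the home team can get 357.547 next round, worth 0.54 × 357.547 = 193.07538 now. The away team offers 193.07538 and keeps 800 − 193.07538 = 606.92462.
So by rejecting in round 1, the away team gets 606.92462 next round, worth 0.95 × 606.92462 = 576.578389 now.
Offer 647 ≥ 576.578389, so the away team accepts.

Accept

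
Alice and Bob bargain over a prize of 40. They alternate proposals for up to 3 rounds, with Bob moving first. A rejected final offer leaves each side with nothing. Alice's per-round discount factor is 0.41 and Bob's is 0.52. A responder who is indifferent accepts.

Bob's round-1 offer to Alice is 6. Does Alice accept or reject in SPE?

Round 3 (Bob proposes): Alice will accept anything ≥ 0, so Bob offers 0 and keeps 40.
Round 2 (Alice proposes): Bob can get 40 next round, worth 0.52 × 40 = 20.8 now. Alice offers 20.8 and keeps 40 − 20.8 = 19.2.
So by rejecting in round 1, Alice gets 19.2 next round, worth 0.41 × 19.2 = 7.872 now.
Offer 6 < 7.872, so Alice rejects.

Reject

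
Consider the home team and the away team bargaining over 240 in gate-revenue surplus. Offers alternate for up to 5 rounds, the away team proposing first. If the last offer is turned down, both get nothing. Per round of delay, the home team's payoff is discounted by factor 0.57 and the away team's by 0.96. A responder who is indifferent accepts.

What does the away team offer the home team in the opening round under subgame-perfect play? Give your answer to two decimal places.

8.47

Round 5 (the away team proposes): rejection yields 0 for the home team; the away team offers 0 and keeps 240.
Round 4 (the home team proposes): the away team can get 240 next round, worth 0.96 × 240 = 230.4 now; the home team offers that and keeps 9.6.
Round 3 (the away team proposes): the home team can get 9.6 next round, worth 0.57 × 9.6 = 5.472 now, so the away team offers 5.472, keeping 234.528.
Round 2 (the home team proposes): the away team can get 234.528 next round, worth 0.96 × 234.528 = 225.14688 now. The home team offers 225.14688 and keeps 240 − 225.14688 = 14.85312.
Round 1 (the away team proposes): the home team can get 14.85312 next round, worth 0.57 × 14.85312 = 8.4662784 now. The away team offers 8.4662784 and keeps 240 − 8.4662784 = 231.5337216.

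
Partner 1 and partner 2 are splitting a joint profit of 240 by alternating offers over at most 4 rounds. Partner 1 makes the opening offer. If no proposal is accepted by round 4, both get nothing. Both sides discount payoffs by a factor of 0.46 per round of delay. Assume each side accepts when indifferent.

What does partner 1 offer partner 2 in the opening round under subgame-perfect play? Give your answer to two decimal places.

Round 4 (partner 2 proposes): partner 1 will accept anything ≥ 0, so partner 2 offers 0 and keeps 240.
Round 3 (partner 1 proposes): partner 2 can get 240 next round, worth 0.46 × 240 = 110.4 now. Partner 1 offers 110.4 and keeps 240 − 110.4 = 129.6.
Round 2 (partner 2 proposes): partner 1 can get 129.6 next round, worth 0.46 × 129.6 = 59.616 now, so partner 2 offers 59.616, keeping 180.384.
Round 1 (partner 1 proposes): partner 2 can get 180.384 next round, worth 0.46 × 180.384 = 82.97664 now; partner 1 offers that and keeps 157.02336.

82.98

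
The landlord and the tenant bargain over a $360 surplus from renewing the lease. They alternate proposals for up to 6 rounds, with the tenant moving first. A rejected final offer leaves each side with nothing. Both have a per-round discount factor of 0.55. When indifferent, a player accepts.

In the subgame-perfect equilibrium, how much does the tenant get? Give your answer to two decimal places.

225.83

Solve by backward induction from round 6.
Round 6 (the landlord proposes): the tenant will accept anything ≥ 0, so the landlord offers 0 and keeps 360.
Round 5 (the tenant proposes): the landlord can get 360 next round, worth 0.55 × 360 = 198 now; the tenant offers that and keeps 162.
Round 4 (the landlord proposes): the tenant can get 162 next round, worth 0.55 × 162 = 89.1 now; the landlord offers that and keeps 270.9.
Round 3 (the tenant proposes): the landlord can get 270.9 next round, worth 0.55 × 270.9 = 148.995 now, so the tenant offers 148.995, keeping 211.005.
Round 2 (the landlord proposes): the tenant can get 211.005 next round, worth 0.55 × 211.005 = 116.05275 now, so the landlord offers 116.05275, keeping 243.94725.
Round 1 (the tenant proposes): the landlord can get 243.94725 next round, worth 0.55 × 243.94725 = 134.1709875 now; the tenant offers that and keeps 225.8290125.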